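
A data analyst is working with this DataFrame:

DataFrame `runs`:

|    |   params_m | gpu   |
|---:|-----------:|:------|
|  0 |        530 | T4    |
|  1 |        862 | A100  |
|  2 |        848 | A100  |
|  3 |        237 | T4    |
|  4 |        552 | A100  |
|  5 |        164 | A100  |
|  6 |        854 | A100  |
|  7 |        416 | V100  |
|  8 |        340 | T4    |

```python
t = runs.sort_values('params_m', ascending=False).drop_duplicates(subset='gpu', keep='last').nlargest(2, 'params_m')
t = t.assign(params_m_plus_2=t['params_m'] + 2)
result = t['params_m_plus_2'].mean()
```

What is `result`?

sort by params_m descending:
   params_m   gpu
1       862  A100
6       854  A100
2       848  A100
4       552  A100
0       530    T4
7       416  V100
8       340    T4
3       237    T4
5       164  A100
drop duplicate gpu (keep=last):
   params_m   gpu
7       416  V100
3       237    T4
5       164  A100
take 2 rows with largest params_m:
   params_m   gpu
7       416  V100
3       237    T4
add column params_m_plus_2 = t['params_m'] + 2:
   params_m   gpu  params_m_plus_2
7       416  V100              418
3       237    T4              239

328.5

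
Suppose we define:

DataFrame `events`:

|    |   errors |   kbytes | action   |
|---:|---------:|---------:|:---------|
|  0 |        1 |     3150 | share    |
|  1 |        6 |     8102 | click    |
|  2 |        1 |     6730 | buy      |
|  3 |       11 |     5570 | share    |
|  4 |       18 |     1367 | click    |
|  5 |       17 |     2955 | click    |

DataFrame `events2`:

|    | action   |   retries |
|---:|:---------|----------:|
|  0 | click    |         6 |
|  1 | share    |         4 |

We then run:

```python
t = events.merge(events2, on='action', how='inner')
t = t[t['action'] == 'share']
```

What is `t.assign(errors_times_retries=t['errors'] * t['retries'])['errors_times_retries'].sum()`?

48

merge on 'action' (how='inner') → 5 rows:
   errors  kbytes action  retries
0       1    3150  share        4
1       6    8102  click        6
2      11    5570  share        4
3      18    1367  click        6
4      17    2955  click        6
filter rows where action == 'share':
   errors  kbytes action  retries
0       1    3150  share        4
2      11    5570  share        4
add column errors_times_retries = t['errors'] * t['retries']:
   errors  kbytes action  retries  errors_times_retries
0       1    3150  share        4                     4
2      11    5570  share        4                    44
The sum of column 'errors_times_retries' is 48.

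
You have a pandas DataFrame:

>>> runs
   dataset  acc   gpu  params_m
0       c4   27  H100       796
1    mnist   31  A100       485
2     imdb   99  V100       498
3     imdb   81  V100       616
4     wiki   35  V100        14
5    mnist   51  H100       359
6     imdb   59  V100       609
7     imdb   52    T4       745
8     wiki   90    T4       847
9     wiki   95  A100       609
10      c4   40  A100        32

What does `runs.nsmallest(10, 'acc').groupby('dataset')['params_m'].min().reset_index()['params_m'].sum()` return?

take 10 rows with smallest acc:
   dataset  acc   gpu  params_m
0       c4   27  H100       796
1    mnist   31  A100       485
4     wiki   35  V100        14
10      c4   40  A100        32
5    mnist   51  H100       359
7     imdb   52    T4       745
6     imdb   59  V100       609
3     imdb   81  V100       616
8     wiki   90    T4       847
9     wiki   95  A100       609
group by dataset, min of params_m:
dataset
c4        32
imdb     609
mnist    359
wiki      14
Name: params_m, dtype: int64
reset_index():
  dataset  params_m
0      c4        32
1    imdb       609
2   mnist       359
3    wiki        14
Then the sum of column 'params_m': 1014

1014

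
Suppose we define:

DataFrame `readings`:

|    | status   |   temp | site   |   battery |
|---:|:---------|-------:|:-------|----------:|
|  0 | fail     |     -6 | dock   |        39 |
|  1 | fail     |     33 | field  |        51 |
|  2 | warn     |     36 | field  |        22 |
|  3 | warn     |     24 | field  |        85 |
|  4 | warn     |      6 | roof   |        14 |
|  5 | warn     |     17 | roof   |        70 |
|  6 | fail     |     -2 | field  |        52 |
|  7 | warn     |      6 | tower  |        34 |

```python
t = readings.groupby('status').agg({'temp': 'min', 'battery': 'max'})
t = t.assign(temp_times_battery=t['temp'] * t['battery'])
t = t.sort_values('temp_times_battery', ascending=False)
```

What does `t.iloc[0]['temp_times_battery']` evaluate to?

group by status: min(temp), max(battery):
        temp  battery
status               
fail      -6       52
warn       6       85
add column temp_times_battery = t['temp'] * t['battery']:
        temp  battery  temp_times_battery
status                                   
fail      -6       52                -312
warn       6       85                 510
sort by temp_times_battery descending:
        temp  battery  temp_times_battery
status                                   
warn       6       85                 510
fail      -6       52                -312

510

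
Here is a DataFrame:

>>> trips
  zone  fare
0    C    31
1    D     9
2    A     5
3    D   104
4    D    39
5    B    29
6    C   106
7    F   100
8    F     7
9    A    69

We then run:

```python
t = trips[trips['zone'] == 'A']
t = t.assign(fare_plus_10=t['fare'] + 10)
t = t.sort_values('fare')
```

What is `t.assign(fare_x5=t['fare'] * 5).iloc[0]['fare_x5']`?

filter rows where zone == 'A':
  zone  fare
2    A     5
9    A    69
add column fare_plus_10 = t['fare'] + 10:
  zone  fare  fare_plus_10
2    A     5            15
9    A    69            79
sort by fare:
  zone  fare  fare_plus_10
2    A     5            15
9    A    69            79
add column fare_x5 = t['fare'] * 5:
  zone  fare  fare_plus_10  fare_x5
2    A     5            15       25
9    A    69            79      345
value at position 0, column 'fare_x5' → 25

25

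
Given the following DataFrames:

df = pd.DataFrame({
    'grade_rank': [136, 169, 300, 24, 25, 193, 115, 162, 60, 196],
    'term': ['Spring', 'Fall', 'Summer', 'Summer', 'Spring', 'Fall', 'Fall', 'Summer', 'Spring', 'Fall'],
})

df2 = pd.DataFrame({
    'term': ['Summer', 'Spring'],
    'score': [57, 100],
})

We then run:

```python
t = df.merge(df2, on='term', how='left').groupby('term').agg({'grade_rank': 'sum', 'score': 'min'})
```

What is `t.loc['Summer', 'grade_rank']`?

486

merge on 'term' (how='left') → 10 rows:
   grade_rank    term  score
0         136  Spring  100.0
1         169    Fall    NaN
2         300  Summer   57.0
3          24  Summer   57.0
4          25  Spring  100.0
5         193    Fall    NaN
6         115    Fall    NaN
7         162  Summer   57.0
8          60  Spring  100.0
9         196    Fall    NaN
group by term: sum(grade_rank), min(score):
        grade_rank  score
term                     
Fall           673    NaN
Spring         221  100.0
Summer         486   57.0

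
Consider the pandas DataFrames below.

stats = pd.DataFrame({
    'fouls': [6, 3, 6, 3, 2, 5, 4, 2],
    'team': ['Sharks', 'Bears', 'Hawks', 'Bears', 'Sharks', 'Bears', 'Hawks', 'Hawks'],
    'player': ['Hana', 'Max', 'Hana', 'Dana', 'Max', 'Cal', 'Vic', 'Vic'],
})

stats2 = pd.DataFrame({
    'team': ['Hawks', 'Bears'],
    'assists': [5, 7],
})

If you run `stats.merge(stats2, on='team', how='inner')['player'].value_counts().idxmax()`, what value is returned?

Vic

merge on 'team' (how='inner') → 6 rows:
   fouls   team player  assists
0      3  Bears    Max        7
1      6  Hawks   Hana        5
2      3  Bears   Dana        7
3      5  Bears    Cal        7
4      4  Hawks    Vic        5
5      2  Hawks    Vic        5
value_counts of player:
player
Vic     2
Max     1
Hana    1
Dana    1
Cal     1
Name: count, dtype: int64
Reading off the label with the largest value, we get Vic.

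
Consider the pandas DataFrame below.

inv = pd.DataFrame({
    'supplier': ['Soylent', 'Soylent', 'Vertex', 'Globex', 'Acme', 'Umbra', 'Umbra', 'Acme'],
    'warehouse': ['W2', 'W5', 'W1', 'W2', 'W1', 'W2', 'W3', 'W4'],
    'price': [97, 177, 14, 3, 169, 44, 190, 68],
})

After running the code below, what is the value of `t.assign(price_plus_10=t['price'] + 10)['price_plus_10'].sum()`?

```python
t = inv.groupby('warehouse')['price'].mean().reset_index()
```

group by warehouse, mean of price:
warehouse
W1     91.5
W2     48.0
W3    190.0
W4     68.0
W5    177.0
Name: price, dtype: float64
reset_index():
  warehouse  price
0        W1   91.5
1        W2   48.0
2        W3  190.0
3        W4   68.0
4        W5  177.0
add column price_plus_10 = t['price'] + 10:
  warehouse  price  price_plus_10
0        W1   91.5          101.5
1        W2   48.0           58.0
2        W3  190.0          200.0
3        W4   68.0           78.0
4        W5  177.0          187.0

624.5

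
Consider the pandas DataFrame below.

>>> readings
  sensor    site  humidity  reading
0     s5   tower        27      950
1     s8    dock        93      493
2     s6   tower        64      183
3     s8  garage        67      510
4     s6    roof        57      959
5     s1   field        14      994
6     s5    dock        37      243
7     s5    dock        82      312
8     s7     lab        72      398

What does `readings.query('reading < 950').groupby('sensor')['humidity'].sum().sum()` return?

415

filter rows where reading < 950:
  sensor    site  humidity  reading
1     s8    dock        93      493
2     s6   tower        64      183
3     s8  garage        67      510
6     s5    dock        37      243
7     s5    dock        82      312
8     s7     lab        72      398
group by sensor, sum of humidity:
sensor
s5    119
s6     64
s7     72
s8    160
Name: humidity, dtype: int64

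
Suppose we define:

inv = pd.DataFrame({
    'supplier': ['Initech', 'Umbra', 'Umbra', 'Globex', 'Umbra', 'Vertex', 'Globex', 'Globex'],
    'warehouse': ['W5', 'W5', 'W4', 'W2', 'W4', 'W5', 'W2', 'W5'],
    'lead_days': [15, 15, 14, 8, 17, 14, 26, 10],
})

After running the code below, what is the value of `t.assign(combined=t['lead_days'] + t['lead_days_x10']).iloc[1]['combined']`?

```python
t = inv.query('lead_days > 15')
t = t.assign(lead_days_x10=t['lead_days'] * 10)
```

filter rows where lead_days > 15:
  supplier warehouse  lead_days
4    Umbra        W4         17
6   Globex        W2         26
add column lead_days_x10 = t['lead_days'] * 10:
  supplier warehouse  lead_days  lead_days_x10
4    Umbra        W4         17            170
6   Globex        W2         26            260
add column combined = t['lead_days'] + t['lead_days_x10']:
  supplier warehouse  lead_days  lead_days_x10  combined
4    Umbra        W4         17            170       187
6   Globex        W2         26            260       286
The value at position 1, column 'combined' is 286.

286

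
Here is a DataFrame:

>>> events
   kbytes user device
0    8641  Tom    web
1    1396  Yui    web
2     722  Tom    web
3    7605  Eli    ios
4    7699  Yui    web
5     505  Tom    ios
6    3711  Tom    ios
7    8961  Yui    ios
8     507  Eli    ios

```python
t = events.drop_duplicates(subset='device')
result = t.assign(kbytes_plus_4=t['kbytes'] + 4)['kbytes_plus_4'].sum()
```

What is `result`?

16254

drop duplicate device (keep=first):
   kbytes user device
0    8641  Tom    web
3    7605  Eli    ios
add column kbytes_plus_4 = t['kbytes'] + 4:
   kbytes user device  kbytes_plus_4
0    8641  Tom    web           8645
3    7605  Eli    ios           7609
Hence 16254.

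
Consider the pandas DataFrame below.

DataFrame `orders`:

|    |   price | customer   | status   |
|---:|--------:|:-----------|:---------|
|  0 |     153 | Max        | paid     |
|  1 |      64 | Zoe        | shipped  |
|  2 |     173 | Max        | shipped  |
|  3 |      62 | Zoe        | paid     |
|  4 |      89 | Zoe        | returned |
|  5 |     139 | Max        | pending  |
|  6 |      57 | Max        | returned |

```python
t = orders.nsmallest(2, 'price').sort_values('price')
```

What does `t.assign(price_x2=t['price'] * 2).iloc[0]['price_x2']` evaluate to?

114

take 2 rows with smallest price:
   price customer    status
6     57      Max  returned
3     62      Zoe      paid
sort by price:
   price customer    status
6     57      Max  returned
3     62      Zoe      paid
add column price_x2 = t['price'] * 2:
   price customer    status  price_x2
6     57      Max  returned       114
3     62      Zoe      paid       124
Taking the value at position 0, column 'price_x2' gives 114.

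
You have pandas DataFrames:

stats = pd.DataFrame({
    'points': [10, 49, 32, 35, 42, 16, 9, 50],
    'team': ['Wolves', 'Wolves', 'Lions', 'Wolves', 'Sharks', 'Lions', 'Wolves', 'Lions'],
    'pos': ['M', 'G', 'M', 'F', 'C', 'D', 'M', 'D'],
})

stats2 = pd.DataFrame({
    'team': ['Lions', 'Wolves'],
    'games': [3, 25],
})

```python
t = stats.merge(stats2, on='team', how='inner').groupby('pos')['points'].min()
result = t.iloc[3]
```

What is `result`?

9

merge on 'team' (how='inner') → 7 rows:
   points    team pos  games
0      10  Wolves   M     25
1      49  Wolves   G     25
2      32   Lions   M      3
3      35  Wolves   F     25
4      16   Lions   D      3
5       9  Wolves   M     25
6      50   Lions   D      3
group by pos, min of points:
pos
D    16
F    35
G    49
M     9
Name: points, dtype: int64
The value at position 3 is 9.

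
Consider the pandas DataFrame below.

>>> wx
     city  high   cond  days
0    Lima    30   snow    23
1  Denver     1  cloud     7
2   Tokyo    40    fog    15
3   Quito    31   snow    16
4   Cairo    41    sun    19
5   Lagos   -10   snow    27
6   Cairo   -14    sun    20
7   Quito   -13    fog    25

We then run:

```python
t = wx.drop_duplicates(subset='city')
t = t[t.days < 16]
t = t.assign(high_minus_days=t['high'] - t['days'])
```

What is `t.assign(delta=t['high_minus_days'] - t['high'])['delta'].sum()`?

drop duplicate city (keep=first):
     city  high   cond  days
0    Lima    30   snow    23
1  Denver     1  cloud     7
2   Tokyo    40    fog    15
3   Quito    31   snow    16
4   Cairo    41    sun    19
5   Lagos   -10   snow    27
filter rows where days < 16:
     city  high   cond  days
1  Denver     1  cloud     7
2   Tokyo    40    fog    15
add column high_minus_days = t['high'] - t['days']:
     city  high   cond  days  high_minus_days
1  Denver     1  cloud     7               -6
2   Tokyo    40    fog    15               25
add column delta = t['high_minus_days'] - t['high']:
     city  high   cond  days  high_minus_days  delta
1  Denver     1  cloud     7               -6     -7
2   Tokyo    40    fog    15               25    -15
So sum() = -22.

-22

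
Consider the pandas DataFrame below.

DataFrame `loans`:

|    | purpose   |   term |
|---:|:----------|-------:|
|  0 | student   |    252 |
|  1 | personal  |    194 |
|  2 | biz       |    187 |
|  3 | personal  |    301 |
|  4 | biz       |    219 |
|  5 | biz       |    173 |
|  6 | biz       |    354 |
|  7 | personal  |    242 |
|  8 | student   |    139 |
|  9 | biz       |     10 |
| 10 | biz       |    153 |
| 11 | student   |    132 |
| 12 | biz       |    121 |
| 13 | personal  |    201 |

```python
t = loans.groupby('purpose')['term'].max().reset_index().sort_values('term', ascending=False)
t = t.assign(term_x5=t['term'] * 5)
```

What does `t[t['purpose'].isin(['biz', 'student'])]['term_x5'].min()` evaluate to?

group by purpose, max of term:
purpose
biz         354
personal    301
student     252
Name: term, dtype: int64
reset_index():
    purpose  term
0       biz   354
1  personal   301
2   student   252
sort by term descending:
    purpose  term
0       biz   354
1  personal   301
2   student   252
add column term_x5 = t['term'] * 5:
    purpose  term  term_x5
0       biz   354     1770
1  personal   301     1505
2   student   252     1260
filter rows where purpose in ['biz', 'student']:
   purpose  term  term_x5
0      biz   354     1770
2  student   252     1260
Hence 1260.

1260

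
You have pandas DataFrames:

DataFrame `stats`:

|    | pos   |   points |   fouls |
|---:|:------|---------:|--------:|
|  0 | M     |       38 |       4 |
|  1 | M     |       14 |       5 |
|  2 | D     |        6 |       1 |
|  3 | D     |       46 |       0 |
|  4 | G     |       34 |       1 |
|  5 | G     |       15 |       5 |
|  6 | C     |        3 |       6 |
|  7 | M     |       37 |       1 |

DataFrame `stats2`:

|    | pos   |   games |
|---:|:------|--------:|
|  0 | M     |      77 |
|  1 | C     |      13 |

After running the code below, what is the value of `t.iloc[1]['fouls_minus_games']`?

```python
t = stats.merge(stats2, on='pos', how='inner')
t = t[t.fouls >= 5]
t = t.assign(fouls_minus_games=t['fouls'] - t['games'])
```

merge on 'pos' (how='inner') → 4 rows:
  pos  points  fouls  games
0   M      38      4     77
1   M      14      5     77
2   C       3      6     13
3   M      37      1     77
filter rows where fouls >= 5:
  pos  points  fouls  games
1   M      14      5     77
2   C       3      6     13
add column fouls_minus_games = t['fouls'] - t['games']:
  pos  points  fouls  games  fouls_minus_games
1   M      14      5     77                -72
2   C       3      6     13                 -7

-7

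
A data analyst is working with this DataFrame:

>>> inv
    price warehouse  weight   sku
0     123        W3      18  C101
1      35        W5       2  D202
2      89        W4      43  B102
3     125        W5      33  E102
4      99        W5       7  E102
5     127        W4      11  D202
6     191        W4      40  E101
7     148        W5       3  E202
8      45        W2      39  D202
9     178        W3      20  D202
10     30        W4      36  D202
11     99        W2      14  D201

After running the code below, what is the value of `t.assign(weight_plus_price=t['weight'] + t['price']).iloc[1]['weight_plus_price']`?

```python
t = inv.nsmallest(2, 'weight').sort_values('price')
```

take 2 rows with smallest weight:
   price warehouse  weight   sku
1     35        W5       2  D202
7    148        W5       3  E202
sort by price:
   price warehouse  weight   sku
1     35        W5       2  D202
7    148        W5       3  E202
add column weight_plus_price = t['weight'] + t['price']:
   price warehouse  weight   sku  weight_plus_price
1     35        W5       2  D202                 37
7    148        W5       3  E202                151
Reading off the value at position 1, column 'weight_plus_price', we get 151.

151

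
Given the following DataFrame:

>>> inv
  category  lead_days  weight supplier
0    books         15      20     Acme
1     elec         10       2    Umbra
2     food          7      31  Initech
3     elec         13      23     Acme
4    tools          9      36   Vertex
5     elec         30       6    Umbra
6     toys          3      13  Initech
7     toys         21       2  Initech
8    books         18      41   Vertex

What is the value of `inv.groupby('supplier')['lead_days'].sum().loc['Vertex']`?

27

group by supplier, sum of lead_days:
supplier
Acme       28
Initech    31
Umbra      40
Vertex     27
Name: lead_days, dtype: int64
Reading off the value at index 'Vertex', we get 27.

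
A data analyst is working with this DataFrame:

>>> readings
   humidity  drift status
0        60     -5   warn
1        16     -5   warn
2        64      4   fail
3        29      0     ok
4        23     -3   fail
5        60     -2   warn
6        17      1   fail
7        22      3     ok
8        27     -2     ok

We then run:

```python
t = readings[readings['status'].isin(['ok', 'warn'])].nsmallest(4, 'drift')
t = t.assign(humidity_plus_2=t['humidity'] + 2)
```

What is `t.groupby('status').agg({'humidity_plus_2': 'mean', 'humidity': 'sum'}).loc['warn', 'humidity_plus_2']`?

filter rows where status in ['ok', 'warn']:
   humidity  drift status
0        60     -5   warn
1        16     -5   warn
3        29      0     ok
5        60     -2   warn
7        22      3     ok
8        27     -2     ok
take 4 rows with smallest drift:
   humidity  drift status
0        60     -5   warn
1        16     -5   warn
5        60     -2   warn
8        27     -2     ok
add column humidity_plus_2 = t['humidity'] + 2:
   humidity  drift status  humidity_plus_2
0        60     -5   warn               62
1        16     -5   warn               18
5        60     -2   warn               62
8        27     -2     ok               29
group by status: mean(humidity_plus_2), sum(humidity):
        humidity_plus_2  humidity
status                           
ok            29.000000        27
warn          47.333333       136
Taking the value at row 'warn', column 'humidity_plus_2' gives 47.3333333333.

47.3333333333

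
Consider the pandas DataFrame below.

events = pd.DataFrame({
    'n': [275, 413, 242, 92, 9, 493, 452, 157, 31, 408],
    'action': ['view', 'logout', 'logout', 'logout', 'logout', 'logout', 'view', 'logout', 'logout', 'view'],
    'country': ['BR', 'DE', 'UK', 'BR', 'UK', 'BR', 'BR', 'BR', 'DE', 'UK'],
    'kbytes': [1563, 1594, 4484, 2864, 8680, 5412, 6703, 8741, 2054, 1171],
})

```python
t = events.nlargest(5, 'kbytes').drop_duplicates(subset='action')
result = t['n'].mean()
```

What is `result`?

take 5 rows with largest kbytes:
     n  action country  kbytes
7  157  logout      BR    8741
4    9  logout      UK    8680
6  452    view      BR    6703
5  493  logout      BR    5412
2  242  logout      UK    4484
drop duplicate action (keep=first):
     n  action country  kbytes
7  157  logout      BR    8741
6  452    view      BR    6703
mean of column 'n' → 304.5

304.5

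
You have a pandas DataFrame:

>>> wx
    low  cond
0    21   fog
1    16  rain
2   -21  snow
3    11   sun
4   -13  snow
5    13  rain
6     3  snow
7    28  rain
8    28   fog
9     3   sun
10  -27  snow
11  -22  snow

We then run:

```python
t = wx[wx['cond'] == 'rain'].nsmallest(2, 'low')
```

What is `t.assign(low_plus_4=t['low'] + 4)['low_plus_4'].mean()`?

filter rows where cond == 'rain':
   low  cond
1   16  rain
5   13  rain
7   28  rain
take 2 rows with smallest low:
   low  cond
5   13  rain
1   16  rain
add column low_plus_4 = t['low'] + 4:
   low  cond  low_plus_4
5   13  rain          17
1   16  rain          20
The mean of column 'low_plus_4' is 18.5.

18.5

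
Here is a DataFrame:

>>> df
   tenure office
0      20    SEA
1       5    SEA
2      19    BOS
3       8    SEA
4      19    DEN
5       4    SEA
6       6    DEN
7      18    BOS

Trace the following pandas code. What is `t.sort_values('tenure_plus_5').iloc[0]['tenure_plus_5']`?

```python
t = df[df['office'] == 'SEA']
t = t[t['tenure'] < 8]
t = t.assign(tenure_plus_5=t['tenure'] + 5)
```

filter rows where office == 'SEA':
   tenure office
0      20    SEA
1       5    SEA
3       8    SEA
5       4    SEA
filter rows where tenure < 8:
   tenure office
1       5    SEA
5       4    SEA
add column tenure_plus_5 = t['tenure'] + 5:
   tenure office  tenure_plus_5
1       5    SEA             10
5       4    SEA              9
sort by tenure_plus_5:
   tenure office  tenure_plus_5
5       4    SEA              9
1       5    SEA             10
The value at position 0, column 'tenure_plus_5' is 9.

9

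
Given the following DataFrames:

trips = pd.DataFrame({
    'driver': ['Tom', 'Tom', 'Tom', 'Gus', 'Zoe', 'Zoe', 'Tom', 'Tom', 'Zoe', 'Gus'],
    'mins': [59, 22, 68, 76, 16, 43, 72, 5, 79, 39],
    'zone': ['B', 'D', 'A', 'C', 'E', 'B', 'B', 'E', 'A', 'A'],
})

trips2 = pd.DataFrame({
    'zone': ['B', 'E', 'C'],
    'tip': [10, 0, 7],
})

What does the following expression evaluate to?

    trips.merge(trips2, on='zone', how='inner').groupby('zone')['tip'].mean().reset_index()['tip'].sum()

merge on 'zone' (how='inner') → 6 rows:
  driver  mins zone  tip
0    Tom    59    B   10
1    Gus    76    C    7
2    Zoe    16    E    0
3    Zoe    43    B   10
4    Tom    72    B   10
5    Tom     5    E    0
group by zone, mean of tip:
zone
B    10.0
C     7.0
E     0.0
Name: tip, dtype: float64
reset_index():
  zone   tip
0    B  10.0
1    C   7.0
2    E   0.0

17.0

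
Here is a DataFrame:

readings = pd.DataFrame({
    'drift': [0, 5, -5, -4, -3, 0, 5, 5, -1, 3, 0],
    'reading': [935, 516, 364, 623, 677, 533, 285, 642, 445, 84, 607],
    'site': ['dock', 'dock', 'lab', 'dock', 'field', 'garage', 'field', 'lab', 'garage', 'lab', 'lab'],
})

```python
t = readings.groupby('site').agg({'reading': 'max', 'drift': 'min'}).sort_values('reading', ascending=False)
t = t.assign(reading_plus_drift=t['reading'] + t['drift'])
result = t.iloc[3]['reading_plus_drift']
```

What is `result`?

group by site: max(reading), min(drift):
        reading  drift
site                  
dock        935     -4
field       677     -3
garage      533     -1
lab         642     -5
sort by reading descending:
        reading  drift
site                  
dock        935     -4
field       677     -3
lab         642     -5
garage      533     -1
add column reading_plus_drift = t['reading'] + t['drift']:
        reading  drift  reading_plus_drift
site                                      
dock        935     -4                 931
field       677     -3                 674
lab         642     -5                 637
garage      533     -1                 532

532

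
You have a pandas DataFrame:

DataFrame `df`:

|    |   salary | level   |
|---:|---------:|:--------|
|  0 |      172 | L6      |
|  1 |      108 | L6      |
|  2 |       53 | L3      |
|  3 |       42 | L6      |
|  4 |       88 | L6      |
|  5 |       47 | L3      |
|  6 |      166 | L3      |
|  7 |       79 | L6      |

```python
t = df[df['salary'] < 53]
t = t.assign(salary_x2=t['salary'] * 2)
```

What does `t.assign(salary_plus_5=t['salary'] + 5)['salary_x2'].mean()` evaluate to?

filter rows where salary < 53:
   salary level
3      42    L6
5      47    L3
add column salary_x2 = t['salary'] * 2:
   salary level  salary_x2
3      42    L6         84
5      47    L3         94
add column salary_plus_5 = t['salary'] + 5:
   salary level  salary_x2  salary_plus_5
3      42    L6         84             47
5      47    L3         94             52
Then the mean of column 'salary_x2': 89.0

89.0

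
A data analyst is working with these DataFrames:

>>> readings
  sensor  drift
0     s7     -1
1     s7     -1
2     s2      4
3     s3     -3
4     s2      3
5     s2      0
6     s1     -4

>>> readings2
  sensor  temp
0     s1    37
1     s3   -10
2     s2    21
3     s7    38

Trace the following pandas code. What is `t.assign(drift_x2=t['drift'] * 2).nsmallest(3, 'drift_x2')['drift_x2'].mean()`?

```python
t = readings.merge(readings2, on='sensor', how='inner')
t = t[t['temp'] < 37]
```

0.0

merge on 'sensor' (how='inner') → 7 rows:
  sensor  drift  temp
0     s7     -1    38
1     s7     -1    38
2     s2      4    21
3     s3     -3   -10
4     s2      3    21
5     s2      0    21
6     s1     -4    37
filter rows where temp < 37:
  sensor  drift  temp
2     s2      4    21
3     s3     -3   -10
4     s2      3    21
5     s2      0    21
add column drift_x2 = t['drift'] * 2:
  sensor  drift  temp  drift_x2
2     s2      4    21         8
3     s3     -3   -10        -6
4     s2      3    21         6
5     s2      0    21         0
take 3 rows with smallest drift_x2:
  sensor  drift  temp  drift_x2
3     s3     -3   -10        -6
5     s2      0    21         0
4     s2      3    21         6
Taking the mean of column 'drift_x2' gives 0.0.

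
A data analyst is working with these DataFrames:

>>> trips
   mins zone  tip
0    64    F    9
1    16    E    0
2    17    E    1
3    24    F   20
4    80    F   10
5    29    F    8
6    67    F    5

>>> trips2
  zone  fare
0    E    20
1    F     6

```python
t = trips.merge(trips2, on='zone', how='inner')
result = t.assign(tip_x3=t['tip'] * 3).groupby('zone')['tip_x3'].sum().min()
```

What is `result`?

3

merge on 'zone' (how='inner') → 7 rows:
   mins zone  tip  fare
0    64    F    9     6
1    16    E    0    20
2    17    E    1    20
3    24    F   20     6
4    80    F   10     6
5    29    F    8     6
6    67    F    5     6
add column tip_x3 = t['tip'] * 3:
   mins zone  tip  fare  tip_x3
0    64    F    9     6      27
1    16    E    0    20       0
2    17    E    1    20       3
3    24    F   20     6      60
4    80    F   10     6      30
5    29    F    8     6      24
6    67    F    5     6      15
group by zone, sum of tip_x3:
zone
E      3
F    156
Name: tip_x3, dtype: int64
Reading off the min of the resulting series, we get 3.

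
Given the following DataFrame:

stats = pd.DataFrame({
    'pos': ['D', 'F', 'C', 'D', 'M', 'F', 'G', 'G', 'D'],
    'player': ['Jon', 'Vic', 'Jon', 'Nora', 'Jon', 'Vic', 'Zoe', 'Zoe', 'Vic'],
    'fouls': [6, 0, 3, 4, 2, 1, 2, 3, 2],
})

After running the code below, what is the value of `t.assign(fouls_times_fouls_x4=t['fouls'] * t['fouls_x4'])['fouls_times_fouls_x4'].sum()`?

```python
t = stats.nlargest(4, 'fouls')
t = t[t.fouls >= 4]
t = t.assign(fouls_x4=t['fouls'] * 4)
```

208

take 4 rows with largest fouls:
  pos player  fouls
0   D    Jon      6
3   D   Nora      4
2   C    Jon      3
7   G    Zoe      3
filter rows where fouls >= 4:
  pos player  fouls
0   D    Jon      6
3   D   Nora      4
add column fouls_x4 = t['fouls'] * 4:
  pos player  fouls  fouls_x4
0   D    Jon      6        24
3   D   Nora      4        16
add column fouls_times_fouls_x4 = t['fouls'] * t['fouls_x4']:
  pos player  fouls  fouls_x4  fouls_times_fouls_x4
0   D    Jon      6        24                   144
3   D   Nora      4        16                    64
Then the sum of column 'fouls_times_fouls_x4': 208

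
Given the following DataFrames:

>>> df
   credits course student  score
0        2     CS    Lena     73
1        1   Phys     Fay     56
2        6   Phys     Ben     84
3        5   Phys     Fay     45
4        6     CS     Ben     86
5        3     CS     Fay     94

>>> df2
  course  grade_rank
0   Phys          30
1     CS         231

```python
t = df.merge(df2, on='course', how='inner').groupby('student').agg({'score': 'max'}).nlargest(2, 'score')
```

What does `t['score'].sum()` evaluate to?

180

merge on 'course' (how='inner') → 6 rows:
   credits course student  score  grade_rank
0        2     CS    Lena     73         231
1        1   Phys     Fay     56          30
2        6   Phys     Ben     84          30
3        5   Phys     Fay     45          30
4        6     CS     Ben     86         231
5        3     CS     Fay     94         231
group by student, max of score:
         score
student       
Ben         86
Fay         94
Lena        73
take 2 rows with largest score:
         score
student       
Fay         94
Ben         86
So sum() = 180.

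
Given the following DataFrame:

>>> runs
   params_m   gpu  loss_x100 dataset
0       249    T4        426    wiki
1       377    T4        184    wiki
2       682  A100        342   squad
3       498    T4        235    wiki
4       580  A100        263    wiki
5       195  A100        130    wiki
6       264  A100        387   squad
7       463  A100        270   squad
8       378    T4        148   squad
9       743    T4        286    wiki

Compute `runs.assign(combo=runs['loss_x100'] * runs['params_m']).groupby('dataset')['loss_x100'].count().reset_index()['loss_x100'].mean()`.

add column combo = runs['loss_x100'] * runs['params_m']:
   params_m   gpu  loss_x100 dataset   combo
0       249    T4        426    wiki  106074
1       377    T4        184    wiki   69368
2       682  A100        342   squad  233244
3       498    T4        235    wiki  117030
4       580  A100        263    wiki  152540
5       195  A100        130    wiki   25350
6       264  A100        387   squad  102168
7       463  A100        270   squad  125010
8       378    T4        148   squad   55944
9       743    T4        286    wiki  212498
group by dataset, count of loss_x100:
dataset
squad    4
wiki     6
Name: loss_x100, dtype: int64
reset_index():
  dataset  loss_x100
0   squad          4
1    wiki          6

5.0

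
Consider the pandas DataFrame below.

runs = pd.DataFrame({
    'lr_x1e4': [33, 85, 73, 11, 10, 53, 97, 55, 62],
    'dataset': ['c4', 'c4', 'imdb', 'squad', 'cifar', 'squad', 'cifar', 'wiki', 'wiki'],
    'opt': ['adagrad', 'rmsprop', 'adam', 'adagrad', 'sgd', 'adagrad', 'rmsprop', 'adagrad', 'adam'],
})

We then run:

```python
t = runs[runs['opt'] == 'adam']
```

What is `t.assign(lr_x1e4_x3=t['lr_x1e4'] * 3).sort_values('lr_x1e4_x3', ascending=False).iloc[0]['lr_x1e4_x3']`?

filter rows where opt == 'adam':
   lr_x1e4 dataset   opt
2       73    imdb  adam
8       62    wiki  adam
add column lr_x1e4_x3 = t['lr_x1e4'] * 3:
   lr_x1e4 dataset   opt  lr_x1e4_x3
2       73    imdb  adam         219
8       62    wiki  adam         186
sort by lr_x1e4_x3 descending:
   lr_x1e4 dataset   opt  lr_x1e4_x3
2       73    imdb  adam         219
8       62    wiki  adam         186
Hence 219.

219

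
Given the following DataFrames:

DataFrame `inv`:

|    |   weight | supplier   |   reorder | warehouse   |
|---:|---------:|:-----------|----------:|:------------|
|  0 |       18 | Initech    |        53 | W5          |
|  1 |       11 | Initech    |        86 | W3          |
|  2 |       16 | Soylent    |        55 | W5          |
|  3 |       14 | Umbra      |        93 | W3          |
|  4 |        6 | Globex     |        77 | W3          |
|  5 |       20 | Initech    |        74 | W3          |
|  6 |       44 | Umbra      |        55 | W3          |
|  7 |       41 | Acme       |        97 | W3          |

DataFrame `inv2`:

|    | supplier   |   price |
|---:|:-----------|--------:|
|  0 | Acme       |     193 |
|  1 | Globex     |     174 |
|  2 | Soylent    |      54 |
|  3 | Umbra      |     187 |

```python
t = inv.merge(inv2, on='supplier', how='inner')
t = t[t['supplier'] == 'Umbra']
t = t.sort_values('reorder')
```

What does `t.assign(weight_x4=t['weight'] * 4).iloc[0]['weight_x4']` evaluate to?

176

merge on 'supplier' (how='inner') → 5 rows:
   weight supplier  reorder warehouse  price
0      16  Soylent       55        W5     54
1      14    Umbra       93        W3    187
2       6   Globex       77        W3    174
3      44    Umbra       55        W3    187
4      41     Acme       97        W3    193
filter rows where supplier == 'Umbra':
   weight supplier  reorder warehouse  price
1      14    Umbra       93        W3    187
3      44    Umbra       55        W3    187
sort by reorder:
   weight supplier  reorder warehouse  price
3      44    Umbra       55        W3    187
1      14    Umbra       93        W3    187
add column weight_x4 = t['weight'] * 4:
   weight supplier  reorder warehouse  price  weight_x4
3      44    Umbra       55        W3    187        176
1      14    Umbra       93        W3    187         56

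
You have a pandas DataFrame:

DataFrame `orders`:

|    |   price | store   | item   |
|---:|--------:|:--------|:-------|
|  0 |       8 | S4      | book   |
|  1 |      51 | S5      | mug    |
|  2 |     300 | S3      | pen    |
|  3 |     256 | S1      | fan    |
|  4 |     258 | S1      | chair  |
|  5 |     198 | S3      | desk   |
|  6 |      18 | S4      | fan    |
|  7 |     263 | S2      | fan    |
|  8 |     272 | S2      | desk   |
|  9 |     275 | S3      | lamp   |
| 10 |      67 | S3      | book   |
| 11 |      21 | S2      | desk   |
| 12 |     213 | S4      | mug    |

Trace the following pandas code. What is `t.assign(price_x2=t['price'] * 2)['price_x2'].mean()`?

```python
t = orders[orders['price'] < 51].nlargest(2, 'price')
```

39.0

filter rows where price < 51:
    price store  item
0       8    S4  book
6      18    S4   fan
11     21    S2  desk
take 2 rows with largest price:
    price store  item
11     21    S2  desk
6      18    S4   fan
add column price_x2 = t['price'] * 2:
    price store  item  price_x2
11     21    S2  desk        42
6      18    S4   fan        36
Hence 39.0.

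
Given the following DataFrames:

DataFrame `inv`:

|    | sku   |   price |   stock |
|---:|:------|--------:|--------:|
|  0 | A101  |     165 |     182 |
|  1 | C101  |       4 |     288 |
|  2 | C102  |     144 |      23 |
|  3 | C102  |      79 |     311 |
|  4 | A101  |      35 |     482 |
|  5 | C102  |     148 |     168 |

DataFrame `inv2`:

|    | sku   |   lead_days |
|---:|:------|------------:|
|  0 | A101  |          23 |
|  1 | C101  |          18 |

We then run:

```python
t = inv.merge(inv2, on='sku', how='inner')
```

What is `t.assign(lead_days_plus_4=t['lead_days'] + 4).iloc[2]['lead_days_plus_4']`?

27

merge on 'sku' (how='inner') → 3 rows:
    sku  price  stock  lead_days
0  A101    165    182         23
1  C101      4    288         18
2  A101     35    482         23
add column lead_days_plus_4 = t['lead_days'] + 4:
    sku  price  stock  lead_days  lead_days_plus_4
0  A101    165    182         23                27
1  C101      4    288         18                22
2  A101     35    482         23                27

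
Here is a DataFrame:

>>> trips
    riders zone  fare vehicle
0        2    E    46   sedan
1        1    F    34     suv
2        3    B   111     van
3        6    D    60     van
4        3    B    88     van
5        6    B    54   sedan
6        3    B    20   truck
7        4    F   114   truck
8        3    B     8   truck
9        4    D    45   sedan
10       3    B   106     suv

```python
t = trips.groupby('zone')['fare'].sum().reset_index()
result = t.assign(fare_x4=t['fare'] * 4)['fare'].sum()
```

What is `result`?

group by zone, sum of fare:
zone
B    387
D    105
E     46
F    148
Name: fare, dtype: int64
reset_index():
  zone  fare
0    B   387
1    D   105
2    E    46
3    F   148
add column fare_x4 = t['fare'] * 4:
  zone  fare  fare_x4
0    B   387     1548
1    D   105      420
2    E    46      184
3    F   148      592
Taking the sum of column 'fare' gives 686.

686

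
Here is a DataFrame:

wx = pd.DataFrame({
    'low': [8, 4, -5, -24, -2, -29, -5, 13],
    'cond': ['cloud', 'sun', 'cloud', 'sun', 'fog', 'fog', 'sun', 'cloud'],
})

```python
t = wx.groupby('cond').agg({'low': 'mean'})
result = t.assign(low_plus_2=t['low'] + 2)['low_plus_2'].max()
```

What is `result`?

7.33333333333

group by cond, mean of low:
             low
cond            
cloud   5.333333
fog   -15.500000
sun    -8.333333
add column low_plus_2 = t['low'] + 2:
             low  low_plus_2
cond                        
cloud   5.333333    7.333333
fog   -15.500000  -13.500000
sun    -8.333333   -6.333333
max of column 'low_plus_2' → 7.33333333333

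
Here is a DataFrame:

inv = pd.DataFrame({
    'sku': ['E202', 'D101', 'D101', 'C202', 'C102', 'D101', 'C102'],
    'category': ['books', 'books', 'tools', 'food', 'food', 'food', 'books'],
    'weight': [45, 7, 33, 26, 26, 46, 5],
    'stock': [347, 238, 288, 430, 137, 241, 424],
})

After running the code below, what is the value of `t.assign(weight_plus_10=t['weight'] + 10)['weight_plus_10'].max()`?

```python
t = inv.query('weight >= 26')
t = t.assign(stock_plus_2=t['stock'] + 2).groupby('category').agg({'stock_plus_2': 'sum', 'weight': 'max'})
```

filter rows where weight >= 26:
    sku category  weight  stock
0  E202    books      45    347
2  D101    tools      33    288
3  C202     food      26    430
4  C102     food      26    137
5  D101     food      46    241
add column stock_plus_2 = t['stock'] + 2:
    sku category  weight  stock  stock_plus_2
0  E202    books      45    347           349
2  D101    tools      33    288           290
3  C202     food      26    430           432
4  C102     food      26    137           139
5  D101     food      46    241           243
group by category: sum(stock_plus_2), max(weight):
          stock_plus_2  weight
category                      
books              349      45
food               814      46
tools              290      33
add column weight_plus_10 = t['weight'] + 10:
          stock_plus_2  weight  weight_plus_10
category                                      
books              349      45              55
food               814      46              56
tools              290      33              43
Then the max of column 'weight_plus_10': 56

56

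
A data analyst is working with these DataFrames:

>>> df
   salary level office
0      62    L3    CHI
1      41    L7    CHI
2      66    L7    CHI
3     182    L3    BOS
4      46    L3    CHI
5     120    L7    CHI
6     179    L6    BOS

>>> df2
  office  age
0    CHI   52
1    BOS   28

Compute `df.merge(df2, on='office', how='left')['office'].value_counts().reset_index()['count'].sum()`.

7

merge on 'office' (how='left') → 7 rows:
   salary level office  age
0      62    L3    CHI   52
1      41    L7    CHI   52
2      66    L7    CHI   52
3     182    L3    BOS   28
4      46    L3    CHI   52
5     120    L7    CHI   52
6     179    L6    BOS   28
value_counts of office:
office
CHI    5
BOS    2
Name: count, dtype: int64
reset_index():
  office  count
0    CHI      5
1    BOS      2
Taking the sum of column 'count' gives 7.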